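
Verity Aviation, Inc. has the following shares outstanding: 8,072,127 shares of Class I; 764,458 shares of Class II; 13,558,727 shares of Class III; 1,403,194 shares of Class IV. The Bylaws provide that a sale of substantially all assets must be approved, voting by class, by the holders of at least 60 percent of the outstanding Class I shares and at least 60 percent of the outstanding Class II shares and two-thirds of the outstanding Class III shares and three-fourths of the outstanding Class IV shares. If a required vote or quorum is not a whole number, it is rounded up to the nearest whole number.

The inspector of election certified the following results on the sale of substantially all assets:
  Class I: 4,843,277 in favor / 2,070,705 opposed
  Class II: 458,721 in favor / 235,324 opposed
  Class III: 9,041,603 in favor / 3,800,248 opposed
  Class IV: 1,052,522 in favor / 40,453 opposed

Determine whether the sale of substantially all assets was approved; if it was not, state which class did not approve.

Class I: 3/5 of 8072127 = 4843276.20, rounded up to 4843277; 4,843,277 required, 4,843,277 in favor — approved.
Class II: 3/5 of 764458 = 458674.80, rounded up to 458675; 458,675 required, 458,721 in favor — approved.
Class III: 2/3 of 13558727 = 9039151.33, rounded up to 9039152; 9,039,152 required, 9,041,603 in favor — approved.
Class IV: 3/4 of 1403194 = 1052395.50, rounded up to 1052396; 1,052,396 required, 1,052,522 in favor — approved.

Approved — every class gave the required vote.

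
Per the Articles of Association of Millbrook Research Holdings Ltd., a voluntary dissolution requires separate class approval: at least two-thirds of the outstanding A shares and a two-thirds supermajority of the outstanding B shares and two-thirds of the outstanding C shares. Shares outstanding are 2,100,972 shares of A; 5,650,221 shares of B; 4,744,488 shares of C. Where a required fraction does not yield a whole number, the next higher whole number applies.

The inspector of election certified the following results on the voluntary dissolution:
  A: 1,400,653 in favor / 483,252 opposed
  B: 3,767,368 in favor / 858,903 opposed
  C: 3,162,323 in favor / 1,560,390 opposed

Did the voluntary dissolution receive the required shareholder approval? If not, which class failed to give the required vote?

A: 2/3 of 2100972 = 1400648; 1,400,648 required, 1,400,653 in favor — approved.
B: 2/3 of 5650221 = 3766814; 3,766,814 required, 3,767,368 in favor — approved.
C: 2/3 of 4744488 = 3162992; 3,162,992 required, 3,162,323 in favor — not approved.

Not approved — the C shares did not give the required vote.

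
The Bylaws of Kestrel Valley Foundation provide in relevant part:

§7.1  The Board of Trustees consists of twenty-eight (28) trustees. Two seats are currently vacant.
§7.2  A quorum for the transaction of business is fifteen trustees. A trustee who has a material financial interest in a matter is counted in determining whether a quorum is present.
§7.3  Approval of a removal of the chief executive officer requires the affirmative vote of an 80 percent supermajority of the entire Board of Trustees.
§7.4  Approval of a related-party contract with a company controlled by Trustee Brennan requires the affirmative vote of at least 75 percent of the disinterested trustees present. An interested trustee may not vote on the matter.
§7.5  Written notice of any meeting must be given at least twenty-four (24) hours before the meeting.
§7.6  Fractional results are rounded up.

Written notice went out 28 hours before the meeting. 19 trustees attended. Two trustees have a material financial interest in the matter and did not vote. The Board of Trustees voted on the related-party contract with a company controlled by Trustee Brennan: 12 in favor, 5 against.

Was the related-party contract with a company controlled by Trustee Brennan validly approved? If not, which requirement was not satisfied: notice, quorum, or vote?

Invalid — vote requirement not satisfied.

Notice: 28 hours given; 24 required (28 ≥ 24). Satisfied.
Quorum: 19 present (interested trustees count toward quorum); quorum is 15. Satisfied.
Vote: the related-party contract with a company controlled by Trustee Brennan requires three-fourths of the disinterested trustees present (19 − 2 = 17). 3/4 of 17 = 12.75, rounded up to 13, so 13 affirmative votes are needed; 12 voted in favor. Not satisfied.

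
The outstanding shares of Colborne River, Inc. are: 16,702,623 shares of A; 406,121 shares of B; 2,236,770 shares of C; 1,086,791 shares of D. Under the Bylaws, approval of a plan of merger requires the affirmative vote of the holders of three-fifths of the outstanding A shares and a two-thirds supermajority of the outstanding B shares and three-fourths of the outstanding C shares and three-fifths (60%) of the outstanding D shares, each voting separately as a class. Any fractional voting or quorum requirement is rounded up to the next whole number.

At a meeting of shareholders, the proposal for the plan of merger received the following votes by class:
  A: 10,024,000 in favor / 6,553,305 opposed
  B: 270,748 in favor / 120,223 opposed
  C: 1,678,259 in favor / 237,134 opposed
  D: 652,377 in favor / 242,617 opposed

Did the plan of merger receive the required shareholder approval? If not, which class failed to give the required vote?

Approved — every class gave the required vote.

A: 3/5 of 16702623 = 10021573.80, rounded up to 10021574; 10,021,574 required, 10,024,000 in favor — approved.
B: 2/3 of 406121 = 270747.33, rounded up to 270748; 270,748 required, 270,748 in favor — approved.
C: 3/4 of 2236770 = 1677577.50, rounded up to 1677578; 1,677,578 required, 1,678,259 in favor — approved.
D: 3/5 of 1086791 = 652074.60, rounded up to 652075; 652,075 required, 652,377 in favor — approved.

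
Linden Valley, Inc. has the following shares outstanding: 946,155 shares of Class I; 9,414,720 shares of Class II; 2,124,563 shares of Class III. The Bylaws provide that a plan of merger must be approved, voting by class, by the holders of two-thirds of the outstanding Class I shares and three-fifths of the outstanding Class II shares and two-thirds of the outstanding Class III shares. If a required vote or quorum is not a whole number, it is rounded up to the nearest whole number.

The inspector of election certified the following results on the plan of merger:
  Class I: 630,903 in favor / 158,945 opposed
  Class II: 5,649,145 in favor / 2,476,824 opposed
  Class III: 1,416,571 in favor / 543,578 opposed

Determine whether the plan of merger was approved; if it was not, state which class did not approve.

Class I: 2/3 of 946155 = 630770; 630,770 required, 630,903 in favor — approved.
Class II: 3/5 of 9414720 = 5648832; 5,648,832 required, 5,649,145 in favor — approved.
Class III: 2/3 of 2124563 = 1416375.33, rounded up to 1416376; 1,416,376 required, 1,416,571 in favor — approved.

Approved — every class gave the required vote.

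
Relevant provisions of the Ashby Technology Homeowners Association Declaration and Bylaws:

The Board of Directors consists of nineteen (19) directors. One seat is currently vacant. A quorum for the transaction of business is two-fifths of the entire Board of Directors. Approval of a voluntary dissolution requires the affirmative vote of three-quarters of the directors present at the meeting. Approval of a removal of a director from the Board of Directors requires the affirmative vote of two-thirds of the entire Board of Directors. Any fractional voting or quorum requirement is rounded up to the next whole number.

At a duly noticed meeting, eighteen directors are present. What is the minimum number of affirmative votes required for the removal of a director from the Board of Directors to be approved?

The removal of a director from the Board of Directors requires two-thirds of the entire Board of Directors (19).
2/3 of 19 = 12.67, rounded up to 13.

13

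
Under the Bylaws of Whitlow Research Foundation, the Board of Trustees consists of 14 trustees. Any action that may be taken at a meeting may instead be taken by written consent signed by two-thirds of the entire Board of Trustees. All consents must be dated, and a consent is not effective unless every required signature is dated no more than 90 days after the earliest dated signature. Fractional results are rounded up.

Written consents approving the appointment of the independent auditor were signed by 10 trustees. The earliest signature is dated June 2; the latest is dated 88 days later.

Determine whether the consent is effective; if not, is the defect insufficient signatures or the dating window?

Effective — both the signature and dating-window requirements are satisfied.

Signatures required: two-thirds of 14 — 2/3 of 14 = 9.33, rounded up to 10, so 10 needed; 10 signed. Sufficient.
Dating window: the latest signature is 88 days after the earliest; the limit is 90 days. Within the window.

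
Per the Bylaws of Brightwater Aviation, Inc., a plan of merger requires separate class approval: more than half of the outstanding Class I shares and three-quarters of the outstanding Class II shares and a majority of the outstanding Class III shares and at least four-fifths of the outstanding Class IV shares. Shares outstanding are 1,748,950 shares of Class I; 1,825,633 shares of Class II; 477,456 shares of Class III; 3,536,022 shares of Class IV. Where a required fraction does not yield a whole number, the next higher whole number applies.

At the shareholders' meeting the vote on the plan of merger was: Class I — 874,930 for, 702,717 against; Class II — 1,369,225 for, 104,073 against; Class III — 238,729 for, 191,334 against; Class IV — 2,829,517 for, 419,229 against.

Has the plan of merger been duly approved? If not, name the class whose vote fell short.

Approved — every class gave the required vote.

Class I: a majority of 1748950 is 874476; 874,476 required, 874,930 in favor — approved.
Class II: 3/4 of 1825633 = 1369224.75, rounded up to 1369225; 1,369,225 required, 1,369,225 in favor — approved.
Class III: a majority of 477456 is 238729; 238,729 required, 238,729 in favor — approved.
Class IV: 4/5 of 3536022 = 2828817.60, rounded up to 2828818; 2,828,818 required, 2,829,517 in favor — approved.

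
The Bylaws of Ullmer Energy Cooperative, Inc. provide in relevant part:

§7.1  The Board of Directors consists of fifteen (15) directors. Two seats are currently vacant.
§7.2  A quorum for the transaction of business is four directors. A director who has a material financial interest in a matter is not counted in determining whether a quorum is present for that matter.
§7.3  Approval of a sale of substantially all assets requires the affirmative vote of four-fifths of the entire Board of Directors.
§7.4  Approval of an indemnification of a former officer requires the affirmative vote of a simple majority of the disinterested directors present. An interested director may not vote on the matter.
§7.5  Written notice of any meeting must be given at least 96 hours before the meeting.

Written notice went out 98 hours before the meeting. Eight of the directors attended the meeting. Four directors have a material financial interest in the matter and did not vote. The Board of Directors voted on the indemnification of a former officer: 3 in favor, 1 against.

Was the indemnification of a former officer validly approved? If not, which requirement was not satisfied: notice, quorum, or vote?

Valid — all requirements satisfied.

Notice: 98 hours given; 96 required (98 ≥ 96). Satisfied.
Quorum: 8 present, but the 4 interested directors do not count, leaving 4. Quorum is 4. Satisfied.
Vote: the indemnification of a former officer requires a majority of the disinterested directors present (8 − 4 = 4). A majority of 4 is 3, so 3 affirmative votes are needed; 3 voted in favor. Satisfied.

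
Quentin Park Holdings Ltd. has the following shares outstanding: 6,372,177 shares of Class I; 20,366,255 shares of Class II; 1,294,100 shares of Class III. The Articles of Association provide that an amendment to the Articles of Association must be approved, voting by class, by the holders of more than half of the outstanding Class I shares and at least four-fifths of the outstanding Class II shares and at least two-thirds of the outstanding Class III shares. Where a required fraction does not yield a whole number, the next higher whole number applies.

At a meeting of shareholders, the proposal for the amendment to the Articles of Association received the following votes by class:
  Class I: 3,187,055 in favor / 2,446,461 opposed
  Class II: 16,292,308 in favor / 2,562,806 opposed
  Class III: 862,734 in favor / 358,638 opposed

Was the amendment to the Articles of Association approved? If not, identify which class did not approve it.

Class I: a majority of 6372177 is 3186089; 3,186,089 required, 3,187,055 in favor — approved.
Class II: 4/5 of 20366255 = 16293004; 16,293,004 required, 16,292,308 in favor — not approved.
Class III: 2/3 of 1294100 = 862733.33, rounded up to 862734; 862,734 required, 862,734 in favor — approved.

Not approved — the Class II shares did not give the required vote.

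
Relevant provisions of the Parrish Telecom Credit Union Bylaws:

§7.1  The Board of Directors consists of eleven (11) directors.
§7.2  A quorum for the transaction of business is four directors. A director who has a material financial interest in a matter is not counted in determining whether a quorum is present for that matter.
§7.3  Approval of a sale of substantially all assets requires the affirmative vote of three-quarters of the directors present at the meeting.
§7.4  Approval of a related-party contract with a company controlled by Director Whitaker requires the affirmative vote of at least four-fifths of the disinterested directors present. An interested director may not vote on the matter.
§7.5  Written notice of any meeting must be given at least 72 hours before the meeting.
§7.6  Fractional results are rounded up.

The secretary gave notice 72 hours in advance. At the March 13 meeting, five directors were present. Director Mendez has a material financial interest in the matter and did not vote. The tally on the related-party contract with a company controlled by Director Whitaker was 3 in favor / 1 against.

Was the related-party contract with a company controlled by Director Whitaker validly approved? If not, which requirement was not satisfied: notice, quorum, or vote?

Notice: 72 hours given; 72 required (72 ≥ 72). Satisfied.
Quorum: 5 present, but the 1 interested director does not count, leaving 4. Quorum is 4. Satisfied.
Vote: the related-party contract with a company controlled by Director Whitaker requires four-fifths of the disinterested directors present (5 − 1 = 4). 4/5 of 4 = 3.20, rounded up to 4, so 4 affirmative votes are needed; 3 voted in favor. Not satisfied.

Invalid — vote requirement not satisfied.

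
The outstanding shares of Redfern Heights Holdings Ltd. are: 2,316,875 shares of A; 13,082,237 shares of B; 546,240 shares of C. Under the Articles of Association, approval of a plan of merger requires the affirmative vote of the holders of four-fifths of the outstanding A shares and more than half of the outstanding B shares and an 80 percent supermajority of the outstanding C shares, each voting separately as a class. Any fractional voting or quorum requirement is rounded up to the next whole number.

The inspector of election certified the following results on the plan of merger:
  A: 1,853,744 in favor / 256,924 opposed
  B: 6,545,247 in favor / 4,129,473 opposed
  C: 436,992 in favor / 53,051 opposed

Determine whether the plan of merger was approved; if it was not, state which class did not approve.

Approved — every class gave the required vote.

A: 4/5 of 2316875 = 1853500; 1,853,500 required, 1,853,744 in favor — approved.
B: a majority of 13082237 is 6541119; 6,541,119 required, 6,545,247 in favor — approved.
C: 4/5 of 546240 = 436992; 436,992 required, 436,992 in favor — approved.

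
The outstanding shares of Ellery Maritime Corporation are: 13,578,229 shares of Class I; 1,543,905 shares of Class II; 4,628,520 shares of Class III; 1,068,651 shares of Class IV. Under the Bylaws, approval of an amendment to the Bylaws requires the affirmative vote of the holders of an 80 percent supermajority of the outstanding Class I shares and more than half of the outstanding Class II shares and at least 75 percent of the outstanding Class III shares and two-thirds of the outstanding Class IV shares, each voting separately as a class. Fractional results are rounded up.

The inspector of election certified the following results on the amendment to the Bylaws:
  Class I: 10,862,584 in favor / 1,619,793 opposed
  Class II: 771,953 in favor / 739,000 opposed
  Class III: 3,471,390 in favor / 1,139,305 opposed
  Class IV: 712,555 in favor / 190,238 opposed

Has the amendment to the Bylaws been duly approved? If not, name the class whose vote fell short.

Approved — every class gave the required vote.

Class I: 4/5 of 13578229 = 10862583.20, rounded up to 10862584; 10,862,584 required, 10,862,584 in favor — approved.
Class II: a majority of 1543905 is 771953; 771,953 required, 771,953 in favor — approved.
Class III: 3/4 of 4628520 = 3471390; 3,471,390 required, 3,471,390 in favor — approved.
Class IV: 2/3 of 1068651 = 712434; 712,434 required, 712,555 in favor — approved.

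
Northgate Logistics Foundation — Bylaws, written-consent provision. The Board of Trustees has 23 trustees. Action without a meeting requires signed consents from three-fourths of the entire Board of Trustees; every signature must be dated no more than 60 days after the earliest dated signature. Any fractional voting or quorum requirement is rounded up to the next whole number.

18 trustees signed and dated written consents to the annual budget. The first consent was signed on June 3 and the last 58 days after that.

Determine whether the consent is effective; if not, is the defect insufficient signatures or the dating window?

Signatures required: three-fourths of 23 — 3/4 of 23 = 17.25, rounded up to 18, so 18 needed; 18 signed. Sufficient.
Dating window: the latest signature is 58 days after the earliest; the limit is 60 days. Within the window.

Effective — both the signature and dating-window requirements are satisfied.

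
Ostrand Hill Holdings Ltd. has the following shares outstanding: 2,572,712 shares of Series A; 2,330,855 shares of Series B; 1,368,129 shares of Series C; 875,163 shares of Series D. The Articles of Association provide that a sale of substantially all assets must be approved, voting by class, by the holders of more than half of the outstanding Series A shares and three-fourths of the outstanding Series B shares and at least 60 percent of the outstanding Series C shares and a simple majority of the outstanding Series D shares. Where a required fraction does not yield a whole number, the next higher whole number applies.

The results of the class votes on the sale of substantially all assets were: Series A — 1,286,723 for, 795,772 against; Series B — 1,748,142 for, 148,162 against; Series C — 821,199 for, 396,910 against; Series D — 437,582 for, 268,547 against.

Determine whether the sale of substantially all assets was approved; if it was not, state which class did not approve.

Series A: a majority of 2572712 is 1286357; 1,286,357 required, 1,286,723 in favor — approved.
Series B: 3/4 of 2330855 = 1748141.25, rounded up to 1748142; 1,748,142 required, 1,748,142 in favor — approved.
Series C: 3/5 of 1368129 = 820877.40, rounded up to 820878; 820,878 required, 821,199 in favor — approved.
Series D: a majority of 875163 is 437582; 437,582 required, 437,582 in favor — approved.

Approved — every class gave the required vote.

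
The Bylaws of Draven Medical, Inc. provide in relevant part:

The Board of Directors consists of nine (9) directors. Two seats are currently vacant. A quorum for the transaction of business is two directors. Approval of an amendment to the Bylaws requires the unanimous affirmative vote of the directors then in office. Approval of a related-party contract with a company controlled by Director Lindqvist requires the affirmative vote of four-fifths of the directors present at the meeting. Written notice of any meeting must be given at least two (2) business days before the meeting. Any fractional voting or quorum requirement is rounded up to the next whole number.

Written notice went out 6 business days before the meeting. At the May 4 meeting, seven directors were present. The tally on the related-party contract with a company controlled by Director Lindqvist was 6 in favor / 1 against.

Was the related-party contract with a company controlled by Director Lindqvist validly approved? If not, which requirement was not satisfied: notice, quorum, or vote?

Notice: 6 business days given; 2 required (6 ≥ 2). Satisfied.
Quorum: 7 present; quorum is 2. Satisfied.
Vote: the related-party contract with a company controlled by Director Lindqvist requires four-fifths of the directors present (7). 4/5 of 7 = 5.60, rounded up to 6, so 6 affirmative votes are needed; 6 voted in favor. Satisfied.

Valid — all requirements satisfied.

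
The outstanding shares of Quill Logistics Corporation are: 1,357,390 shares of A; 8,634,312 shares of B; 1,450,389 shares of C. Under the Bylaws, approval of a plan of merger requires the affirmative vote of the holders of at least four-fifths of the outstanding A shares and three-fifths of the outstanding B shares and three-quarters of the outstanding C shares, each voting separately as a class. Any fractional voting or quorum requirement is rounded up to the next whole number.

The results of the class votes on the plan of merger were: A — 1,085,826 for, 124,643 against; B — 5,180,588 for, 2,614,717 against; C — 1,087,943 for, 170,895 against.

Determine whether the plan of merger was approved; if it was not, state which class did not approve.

A: 4/5 of 1357390 = 1085912; 1,085,912 required, 1,085,826 in favor — not approved.
B: 3/5 of 8634312 = 5180587.20, rounded up to 5180588; 5,180,588 required, 5,180,588 in favor — approved.
C: 3/4 of 1450389 = 1087791.75, rounded up to 1087792; 1,087,792 required, 1,087,943 in favor — approved.

Not approved — the A shares did not give the required vote.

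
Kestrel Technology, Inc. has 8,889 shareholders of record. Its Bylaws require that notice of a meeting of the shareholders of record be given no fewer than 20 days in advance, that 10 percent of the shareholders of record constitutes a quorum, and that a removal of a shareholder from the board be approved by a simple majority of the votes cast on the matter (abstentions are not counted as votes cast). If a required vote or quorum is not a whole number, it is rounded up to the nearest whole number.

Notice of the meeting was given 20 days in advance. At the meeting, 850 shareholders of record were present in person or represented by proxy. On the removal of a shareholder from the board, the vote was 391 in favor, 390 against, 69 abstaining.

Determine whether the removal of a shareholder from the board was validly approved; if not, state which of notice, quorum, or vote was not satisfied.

Invalid — quorum requirement not satisfied.

Notice: 20 days given; 20 required. Satisfied.
Quorum: 10% of 8,889 = 888.90, rounded up to 889; 850 present. Not satisfied.
Vote: requires a majority of the votes cast (850 − 69 abstaining = 781); a majority of 781 is 391, so 391 needed; 391 in favor. Satisfied.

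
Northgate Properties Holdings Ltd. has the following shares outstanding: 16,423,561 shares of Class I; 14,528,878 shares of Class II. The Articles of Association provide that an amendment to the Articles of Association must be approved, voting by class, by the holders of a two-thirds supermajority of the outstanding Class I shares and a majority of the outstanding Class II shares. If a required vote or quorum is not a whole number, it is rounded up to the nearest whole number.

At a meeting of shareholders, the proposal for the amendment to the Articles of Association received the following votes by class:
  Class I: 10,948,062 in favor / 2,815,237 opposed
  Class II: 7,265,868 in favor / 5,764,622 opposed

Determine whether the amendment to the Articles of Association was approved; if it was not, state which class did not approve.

Class I: 2/3 of 16423561 = 10949040.67, rounded up to 10949041; 10,949,041 required, 10,948,062 in favor — not approved.
Class II: a majority of 14528878 is 7264440; 7,264,440 required, 7,265,868 in favor — approved.

Not approved — the Class I shares did not give the required vote.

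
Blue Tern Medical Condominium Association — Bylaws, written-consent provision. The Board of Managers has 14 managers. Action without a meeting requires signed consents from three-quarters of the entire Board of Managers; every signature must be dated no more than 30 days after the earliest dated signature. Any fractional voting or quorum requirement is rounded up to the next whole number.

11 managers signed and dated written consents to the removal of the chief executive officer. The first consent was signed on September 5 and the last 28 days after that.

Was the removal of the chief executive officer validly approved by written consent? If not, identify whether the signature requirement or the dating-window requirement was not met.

Signatures required: three-quarters of 14 — 3/4 of 14 = 10.50, rounded up to 11, so 11 needed; 11 signed. Sufficient.
Dating window: the latest signature is 28 days after the earliest; the limit is 30 days. Within the window.

Effective — both the signature and dating-window requirements are satisfied.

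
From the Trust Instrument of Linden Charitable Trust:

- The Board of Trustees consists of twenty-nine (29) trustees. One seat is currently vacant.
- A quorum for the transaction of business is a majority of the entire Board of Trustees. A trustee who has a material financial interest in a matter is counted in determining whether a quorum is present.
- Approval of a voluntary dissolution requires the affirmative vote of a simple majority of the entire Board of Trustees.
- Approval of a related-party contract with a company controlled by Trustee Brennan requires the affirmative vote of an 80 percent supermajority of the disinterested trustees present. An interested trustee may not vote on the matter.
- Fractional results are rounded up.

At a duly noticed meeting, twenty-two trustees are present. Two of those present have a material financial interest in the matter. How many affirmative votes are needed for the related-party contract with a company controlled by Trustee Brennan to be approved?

The related-party contract with a company controlled by Trustee Brennan requires four-fifths of the disinterested trustees present (22 − 2 = 20).
4/5 of 20 = 16.

16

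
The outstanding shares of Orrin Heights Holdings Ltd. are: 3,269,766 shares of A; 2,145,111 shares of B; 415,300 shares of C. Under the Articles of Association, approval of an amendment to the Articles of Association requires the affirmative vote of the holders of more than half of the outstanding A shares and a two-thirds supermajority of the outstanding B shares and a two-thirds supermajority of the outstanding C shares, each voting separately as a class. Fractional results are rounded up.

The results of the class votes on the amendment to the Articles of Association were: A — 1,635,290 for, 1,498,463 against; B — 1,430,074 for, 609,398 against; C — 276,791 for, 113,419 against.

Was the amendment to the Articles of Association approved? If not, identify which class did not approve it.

Not approved — the C shares did not give the required vote.

A: a majority of 3269766 is 1634884; 1,634,884 required, 1,635,290 in favor — approved.
B: 2/3 of 2145111 = 1430074; 1,430,074 required, 1,430,074 in favor — approved.
C: 2/3 of 415300 = 276866.67, rounded up to 276867; 276,867 required, 276,791 in favor — not approved.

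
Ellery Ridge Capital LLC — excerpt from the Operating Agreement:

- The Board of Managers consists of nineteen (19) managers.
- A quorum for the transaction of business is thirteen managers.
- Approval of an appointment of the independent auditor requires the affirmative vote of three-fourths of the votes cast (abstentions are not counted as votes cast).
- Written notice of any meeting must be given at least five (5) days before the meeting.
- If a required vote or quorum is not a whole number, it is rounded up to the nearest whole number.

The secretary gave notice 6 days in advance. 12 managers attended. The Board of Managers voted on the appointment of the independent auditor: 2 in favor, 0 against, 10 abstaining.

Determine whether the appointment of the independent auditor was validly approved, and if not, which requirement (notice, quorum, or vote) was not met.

Invalid — quorum requirement not satisfied.

Notice: 6 days given; 5 required (6 ≥ 5). Satisfied.
Quorum: 12 present; quorum is 13. Not satisfied.
Vote: the appointment of the independent auditor requires three-fourths of the votes cast (12 present − 10 abstaining = 2). 3/4 of 2 = 1.50, rounded up to 2, so 2 affirmative votes are needed; 2 voted in favor. Satisfied. (Moot — without a quorum no business can be validly transacted.)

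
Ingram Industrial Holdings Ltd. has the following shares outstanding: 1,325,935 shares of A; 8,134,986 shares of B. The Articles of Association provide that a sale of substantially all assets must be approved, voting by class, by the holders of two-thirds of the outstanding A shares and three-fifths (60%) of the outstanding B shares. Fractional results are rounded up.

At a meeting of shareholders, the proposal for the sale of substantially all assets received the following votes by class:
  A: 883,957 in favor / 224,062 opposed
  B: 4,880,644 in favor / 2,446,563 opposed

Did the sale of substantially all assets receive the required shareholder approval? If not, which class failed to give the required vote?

A: 2/3 of 1325935 = 883956.67, rounded up to 883957; 883,957 required, 883,957 in favor — approved.
B: 3/5 of 8134986 = 4880991.60, rounded up to 4880992; 4,880,992 required, 4,880,644 in favor — not approved.

Not approved — the B shares did not give the required vote.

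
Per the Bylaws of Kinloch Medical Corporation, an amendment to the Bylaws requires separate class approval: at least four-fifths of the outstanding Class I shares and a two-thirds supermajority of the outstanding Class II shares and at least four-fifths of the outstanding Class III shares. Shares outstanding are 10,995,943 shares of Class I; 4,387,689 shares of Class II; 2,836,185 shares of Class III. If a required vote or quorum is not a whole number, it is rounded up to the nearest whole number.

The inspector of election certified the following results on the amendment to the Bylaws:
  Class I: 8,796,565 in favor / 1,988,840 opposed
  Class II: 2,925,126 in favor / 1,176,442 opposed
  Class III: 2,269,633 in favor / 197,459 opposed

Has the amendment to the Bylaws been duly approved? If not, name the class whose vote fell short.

Not approved — the Class I shares did not give the required vote.

Class I: 4/5 of 10995943 = 8796754.40, rounded up to 8796755; 8,796,755 required, 8,796,565 in favor — not approved.
Class II: 2/3 of 4387689 = 2925126; 2,925,126 required, 2,925,126 in favor — approved.
Class III: 4/5 of 2836185 = 2268948; 2,268,948 required, 2,269,633 in favor — approved.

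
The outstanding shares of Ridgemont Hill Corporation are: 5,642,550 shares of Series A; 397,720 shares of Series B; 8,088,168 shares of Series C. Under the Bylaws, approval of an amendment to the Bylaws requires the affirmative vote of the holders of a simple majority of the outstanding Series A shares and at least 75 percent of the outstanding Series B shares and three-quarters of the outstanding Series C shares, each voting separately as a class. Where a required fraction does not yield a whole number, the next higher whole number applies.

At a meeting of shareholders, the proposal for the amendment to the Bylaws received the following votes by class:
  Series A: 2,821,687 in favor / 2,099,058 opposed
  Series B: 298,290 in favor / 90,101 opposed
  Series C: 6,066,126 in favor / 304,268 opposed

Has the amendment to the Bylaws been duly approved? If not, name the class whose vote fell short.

Series A: a majority of 5642550 is 2821276; 2,821,276 required, 2,821,687 in favor — approved.
Series B: 3/4 of 397720 = 298290; 298,290 required, 298,290 in favor — approved.
Series C: 3/4 of 8088168 = 6066126; 6,066,126 required, 6,066,126 in favor — approved.

Approved — every class gave the required vote.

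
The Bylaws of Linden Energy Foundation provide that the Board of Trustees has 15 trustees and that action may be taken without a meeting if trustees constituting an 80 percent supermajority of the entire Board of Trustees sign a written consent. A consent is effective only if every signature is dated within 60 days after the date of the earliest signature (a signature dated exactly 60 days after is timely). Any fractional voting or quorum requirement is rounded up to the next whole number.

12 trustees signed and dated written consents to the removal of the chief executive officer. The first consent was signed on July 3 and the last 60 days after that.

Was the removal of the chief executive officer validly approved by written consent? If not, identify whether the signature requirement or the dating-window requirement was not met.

Signatures required: an 80 percent supermajority of 15 — 4/5 of 15 = 12, so 12 needed; 12 signed. Sufficient.
Dating window: the latest signature is 60 days after the earliest; the limit is 60 days. Within the window.

Effective — both the signature and dating-window requirements are satisfied.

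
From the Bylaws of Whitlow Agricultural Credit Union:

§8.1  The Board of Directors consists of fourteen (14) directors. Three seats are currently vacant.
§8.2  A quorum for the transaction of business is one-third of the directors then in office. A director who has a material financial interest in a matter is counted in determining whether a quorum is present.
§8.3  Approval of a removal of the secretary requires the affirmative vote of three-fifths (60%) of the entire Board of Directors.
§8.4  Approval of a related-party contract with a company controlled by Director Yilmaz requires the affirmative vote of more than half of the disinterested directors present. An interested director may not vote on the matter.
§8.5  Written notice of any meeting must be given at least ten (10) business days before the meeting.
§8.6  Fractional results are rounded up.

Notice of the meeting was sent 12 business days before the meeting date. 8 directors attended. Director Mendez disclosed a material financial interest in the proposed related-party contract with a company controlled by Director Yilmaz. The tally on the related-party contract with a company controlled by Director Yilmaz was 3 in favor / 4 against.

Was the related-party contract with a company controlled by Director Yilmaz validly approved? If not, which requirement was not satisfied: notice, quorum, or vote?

Notice: 12 business days given; 10 required (12 ≥ 10). Satisfied.
Quorum: 8 present (interested directors count toward quorum); quorum is 4. Satisfied.
Vote: the related-party contract with a company controlled by Director Yilmaz requires a majority of the disinterested directors present (8 − 1 = 7). A majority of 7 is 4, so 4 affirmative votes are needed; 3 voted in favor. Not satisfied.

Invalid — vote requirement not satisfied.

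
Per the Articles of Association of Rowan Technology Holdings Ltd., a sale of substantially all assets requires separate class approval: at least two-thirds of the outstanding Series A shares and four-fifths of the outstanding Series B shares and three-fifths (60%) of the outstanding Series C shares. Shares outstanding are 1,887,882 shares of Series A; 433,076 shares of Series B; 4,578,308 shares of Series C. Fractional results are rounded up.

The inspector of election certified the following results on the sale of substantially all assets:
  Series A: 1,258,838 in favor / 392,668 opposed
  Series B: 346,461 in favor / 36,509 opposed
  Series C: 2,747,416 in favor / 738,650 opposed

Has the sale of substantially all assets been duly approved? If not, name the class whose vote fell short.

Series A: 2/3 of 1887882 = 1258588; 1,258,588 required, 1,258,838 in favor — approved.
Series B: 4/5 of 433076 = 346460.80, rounded up to 346461; 346,461 required, 346,461 in favor — approved.
Series C: 3/5 of 4578308 = 2746984.80, rounded up to 2746985; 2,746,985 required, 2,747,416 in favor — approved.

Approved — every class gave the required vote.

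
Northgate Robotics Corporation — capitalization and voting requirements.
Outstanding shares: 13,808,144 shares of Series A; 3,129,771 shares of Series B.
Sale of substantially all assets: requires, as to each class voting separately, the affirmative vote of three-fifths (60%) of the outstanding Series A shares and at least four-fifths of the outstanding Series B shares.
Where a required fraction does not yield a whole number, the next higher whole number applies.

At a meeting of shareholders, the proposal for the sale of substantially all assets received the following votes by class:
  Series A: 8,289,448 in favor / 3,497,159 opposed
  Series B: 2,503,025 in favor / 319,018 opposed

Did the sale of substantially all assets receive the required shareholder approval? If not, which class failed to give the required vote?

Not approved — the Series B shares did not give the required vote.

Series A: 3/5 of 13808144 = 8284886.40, rounded up to 8284887; 8,284,887 required, 8,289,448 in favor — approved.
Series B: 4/5 of 3129771 = 2503816.80, rounded up to 2503817; 2,503,817 required, 2,503,025 in favor — not approved.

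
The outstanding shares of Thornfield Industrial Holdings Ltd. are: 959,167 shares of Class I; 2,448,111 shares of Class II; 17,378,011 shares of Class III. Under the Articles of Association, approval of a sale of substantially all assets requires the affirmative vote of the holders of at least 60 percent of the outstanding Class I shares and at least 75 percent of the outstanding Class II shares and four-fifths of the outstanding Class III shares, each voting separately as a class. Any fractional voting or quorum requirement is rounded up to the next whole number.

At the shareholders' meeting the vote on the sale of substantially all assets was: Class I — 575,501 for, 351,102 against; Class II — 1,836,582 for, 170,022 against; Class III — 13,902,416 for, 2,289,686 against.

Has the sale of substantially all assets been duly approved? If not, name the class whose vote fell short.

Class I: 3/5 of 959167 = 575500.20, rounded up to 575501; 575,501 required, 575,501 in favor — approved.
Class II: 3/4 of 2448111 = 1836083.25, rounded up to 1836084; 1,836,084 required, 1,836,582 in favor — approved.
Class III: 4/5 of 17378011 = 13902408.80, rounded up to 13902409; 13,902,409 required, 13,902,416 in favor — approved.

Approved — every class gave the required vote.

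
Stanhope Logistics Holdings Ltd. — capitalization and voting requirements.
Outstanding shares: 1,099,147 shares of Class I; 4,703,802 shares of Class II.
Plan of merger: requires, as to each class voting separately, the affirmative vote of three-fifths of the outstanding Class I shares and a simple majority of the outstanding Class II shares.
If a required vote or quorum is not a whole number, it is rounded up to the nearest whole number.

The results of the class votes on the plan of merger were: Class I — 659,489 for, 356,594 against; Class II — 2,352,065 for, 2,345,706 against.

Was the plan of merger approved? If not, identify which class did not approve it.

Approved — every class gave the required vote.

Class I: 3/5 of 1099147 = 659488.20, rounded up to 659489; 659,489 required, 659,489 in favor — approved.
Class II: a majority of 4703802 is 2351902; 2,351,902 required, 2,352,065 in favor — approved.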